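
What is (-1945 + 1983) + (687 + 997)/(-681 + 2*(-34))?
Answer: 26778/749 ≈ 35.752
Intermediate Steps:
(-1945 + 1983) + (687 + 997)/(-681 + 2*(-34)) = 38 + 1684/(-681 - 68) = 38 + 1684/(-749) = 38 + 1684*(-1/749) = 38 - 1684/749 = 26778/749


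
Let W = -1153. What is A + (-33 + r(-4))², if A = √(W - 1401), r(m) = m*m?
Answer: 289 + I*√2554 ≈ 289.0 + 50.537*I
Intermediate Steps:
r(m) = m²
A = I*√2554 (A = √(-1153 - 1401) = √(-2554) = I*√2554 ≈ 50.537*I)
A + (-33 + r(-4))² = I*√2554 + (-33 + (-4)²)² = I*√2554 + (-33 + 16)² = I*√2554 + (-17)² = I*√2554 + 289 = 289 + I*√2554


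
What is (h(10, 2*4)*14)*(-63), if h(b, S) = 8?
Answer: -7056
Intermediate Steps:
(h(10, 2*4)*14)*(-63) = (8*14)*(-63) = 112*(-63) = -7056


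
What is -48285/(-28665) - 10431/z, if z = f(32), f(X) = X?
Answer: -6610211/20384 ≈ -324.28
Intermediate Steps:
z = 32
-48285/(-28665) - 10431/z = -48285/(-28665) - 10431/32 = -48285*(-1/28665) - 10431*1/32 = 1073/637 - 10431/32 = -6610211/20384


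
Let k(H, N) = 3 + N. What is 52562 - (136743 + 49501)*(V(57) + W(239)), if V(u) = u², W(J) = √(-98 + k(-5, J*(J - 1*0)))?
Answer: -605054194 - 186244*√57026 ≈ -6.4953e+8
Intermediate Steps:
W(J) = √(-95 + J²) (W(J) = √(-98 + (3 + J*(J - 1*0))) = √(-98 + (3 + J*(J + 0))) = √(-98 + (3 + J*J)) = √(-98 + (3 + J²)) = √(-95 + J²))
52562 - (136743 + 49501)*(V(57) + W(239)) = 52562 - (136743 + 49501)*(57² + √(-95 + 239²)) = 52562 - 186244*(3249 + √(-95 + 57121)) = 52562 - 186244*(3249 + √57026) = 52562 - (605106756 + 186244*√57026) = 52562 + (-605106756 - 186244*√57026) = -605054194 - 186244*√57026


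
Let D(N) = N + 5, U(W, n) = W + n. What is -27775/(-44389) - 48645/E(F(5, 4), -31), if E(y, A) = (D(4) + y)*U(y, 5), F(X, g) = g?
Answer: -239561470/577057 ≈ -415.14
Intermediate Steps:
D(N) = 5 + N
E(y, A) = (5 + y)*(9 + y) (E(y, A) = ((5 + 4) + y)*(y + 5) = (9 + y)*(5 + y) = (5 + y)*(9 + y))
-27775/(-44389) - 48645/E(F(5, 4), -31) = -27775/(-44389) - 48645*1/((5 + 4)*(9 + 4)) = -27775*(-1/44389) - 48645/(9*13) = 27775/44389 - 48645/117 = 27775/44389 - 48645*1/117 = 27775/44389 - 5405/13 = -239561470/577057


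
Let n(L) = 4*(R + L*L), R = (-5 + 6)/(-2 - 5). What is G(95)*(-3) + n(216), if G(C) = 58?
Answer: 1305146/7 ≈ 1.8645e+5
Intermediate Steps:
R = -⅐ (R = 1/(-7) = 1*(-⅐) = -⅐ ≈ -0.14286)
n(L) = -4/7 + 4*L² (n(L) = 4*(-⅐ + L*L) = 4*(-⅐ + L²) = -4/7 + 4*L²)
G(95)*(-3) + n(216) = 58*(-3) + (-4/7 + 4*216²) = -174 + (-4/7 + 4*46656) = -174 + (-4/7 + 186624) = -174 + 1306364/7 = 1305146/7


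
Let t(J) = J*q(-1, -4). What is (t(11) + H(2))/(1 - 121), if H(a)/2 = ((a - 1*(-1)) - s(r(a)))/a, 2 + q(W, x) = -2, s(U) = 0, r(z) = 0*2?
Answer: 41/120 ≈ 0.34167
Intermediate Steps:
r(z) = 0
q(W, x) = -4 (q(W, x) = -2 - 2 = -4)
t(J) = -4*J (t(J) = J*(-4) = -4*J)
H(a) = 2*(1 + a)/a (H(a) = 2*(((a - 1*(-1)) - 1*0)/a) = 2*(((a + 1) + 0)/a) = 2*(((1 + a) + 0)/a) = 2*((1 + a)/a) = 2*(1 + a)/a)
(t(11) + H(2))/(1 - 121) = (-4*11 + (2 + 2/2))/(1 - 121) = (-44 + (2 + 2*(1/2)))/(-120) = (-44 + (2 + 1))*(-1/120) = (-44 + 3)*(-1/120) = -41*(-1/120) = 41/120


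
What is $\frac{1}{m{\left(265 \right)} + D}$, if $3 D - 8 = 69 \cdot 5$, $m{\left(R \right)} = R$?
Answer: $\frac{3}{1148} \approx 0.0026132$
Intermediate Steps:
$D = \frac{353}{3}$ ($D = \frac{8}{3} + \frac{69 \cdot 5}{3} = \frac{8}{3} + \frac{1}{3} \cdot 345 = \frac{8}{3} + 115 = \frac{353}{3} \approx 117.67$)
$\frac{1}{m{\left(265 \right)} + D} = \frac{1}{265 + \frac{353}{3}} = \frac{1}{\frac{1148}{3}} = \frac{3}{1148}$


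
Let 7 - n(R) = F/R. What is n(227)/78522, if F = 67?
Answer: 761/8912247 ≈ 8.5388e-5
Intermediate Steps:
n(R) = 7 - 67/R
n(227)/78522 = (7 - 67/227)/78522 = (7 - 67*1/227)*(1/78522) = (7 - 67/227)*(1/78522) = (1522/227)*(1/78522) = 761/8912247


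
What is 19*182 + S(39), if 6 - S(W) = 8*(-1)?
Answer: 3472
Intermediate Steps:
S(W) = 14 (S(W) = 6 - 8*(-1) = 6 - 1*(-8) = 6 + 8 = 14)
19*182 + S(39) = 19*182 + 14 = 3458 + 14 = 3472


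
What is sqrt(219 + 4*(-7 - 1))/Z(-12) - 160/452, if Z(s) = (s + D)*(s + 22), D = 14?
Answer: -40/113 + sqrt(187)/20 ≈ 0.32976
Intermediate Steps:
Z(s) = (14 + s)*(22 + s) (Z(s) = (s + 14)*(s + 22) = (14 + s)*(22 + s))
sqrt(219 + 4*(-7 - 1))/Z(-12) - 160/452 = sqrt(219 + 4*(-7 - 1))/(308 + (-12)**2 + 36*(-12)) - 160/452 = sqrt(219 + 4*(-8))/(308 + 144 - 432) - 160*1/452 = sqrt(219 - 32)/20 - 40/113 = sqrt(187)*(1/20) - 40/113 = sqrt(187)/20 - 40/113 = -40/113 + sqrt(187)/20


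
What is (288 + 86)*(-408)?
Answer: -152592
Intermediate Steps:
(288 + 86)*(-408) = 374*(-408) = -152592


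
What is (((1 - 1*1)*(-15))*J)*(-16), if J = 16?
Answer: 0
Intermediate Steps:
(((1 - 1*1)*(-15))*J)*(-16) = (((1 - 1*1)*(-15))*16)*(-16) = (((1 - 1)*(-15))*16)*(-16) = ((0*(-15))*16)*(-16) = (0*16)*(-16) = 0*(-16) = 0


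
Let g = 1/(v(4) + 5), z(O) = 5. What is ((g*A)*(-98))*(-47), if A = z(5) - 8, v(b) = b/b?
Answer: -2303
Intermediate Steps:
v(b) = 1
g = ⅙ (g = 1/(1 + 5) = 1/6 = ⅙ ≈ 0.16667)
A = -3 (A = 5 - 8 = -3)
((g*A)*(-98))*(-47) = (((⅙)*(-3))*(-98))*(-47) = -½*(-98)*(-47) = 49*(-47) = -2303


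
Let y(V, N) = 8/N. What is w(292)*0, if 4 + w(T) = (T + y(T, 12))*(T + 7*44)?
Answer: 0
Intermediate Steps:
w(T) = -4 + (308 + T)*(2/3 + T) (w(T) = -4 + (T + 8/12)*(T + 7*44) = -4 + (T + 8*(1/12))*(T + 308) = -4 + (T + 2/3)*(308 + T) = -4 + (2/3 + T)*(308 + T) = -4 + (308 + T)*(2/3 + T))
w(292)*0 = (604/3 + 292**2 + (926/3)*292)*0 = (604/3 + 85264 + 270392/3)*0 = 175596*0 = 0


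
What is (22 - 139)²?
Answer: 13689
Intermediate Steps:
(22 - 139)² = (-117)² = 13689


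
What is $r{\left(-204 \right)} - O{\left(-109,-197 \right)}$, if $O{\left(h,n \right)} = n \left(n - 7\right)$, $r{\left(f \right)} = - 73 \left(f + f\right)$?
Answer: $-10404$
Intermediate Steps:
$r{\left(f \right)} = - 146 f$ ($r{\left(f \right)} = - 73 \cdot 2 f = - 146 f$)
$O{\left(h,n \right)} = n \left(-7 + n\right)$
$r{\left(-204 \right)} - O{\left(-109,-197 \right)} = \left(-146\right) \left(-204\right) - - 197 \left(-7 - 197\right) = 29784 - \left(-197\right) \left(-204\right) = 29784 - 40188 = -10404$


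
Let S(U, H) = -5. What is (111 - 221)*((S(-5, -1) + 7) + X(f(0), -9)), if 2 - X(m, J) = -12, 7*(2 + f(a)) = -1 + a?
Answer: -1760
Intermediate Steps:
f(a) = -15/7 + a/7 (f(a) = -2 + (-1 + a)/7 = -2 + (-1/7 + a/7) = -15/7 + a/7)
X(m, J) = 14 (X(m, J) = 2 - 1*(-12) = 2 + 12 = 14)
(111 - 221)*((S(-5, -1) + 7) + X(f(0), -9)) = (111 - 221)*((-5 + 7) + 14) = -110*(2 + 14) = -110*16 = -1760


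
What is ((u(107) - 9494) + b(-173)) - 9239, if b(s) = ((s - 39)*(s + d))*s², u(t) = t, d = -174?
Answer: 2201678330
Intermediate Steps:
b(s) = s²*(-174 + s)*(-39 + s) (b(s) = ((s - 39)*(s - 174))*s² = ((-39 + s)*(-174 + s))*s² = ((-174 + s)*(-39 + s))*s² = s²*(-174 + s)*(-39 + s))
((u(107) - 9494) + b(-173)) - 9239 = ((107 - 9494) + (-173)²*(6786 + (-173)² - 213*(-173))) - 9239 = (-9387 + 29929*(6786 + 29929 + 36849)) - 9239 = (-9387 + 29929*73564) - 9239 = (-9387 + 2201696956) - 9239 = 2201687569 - 9239 = 2201678330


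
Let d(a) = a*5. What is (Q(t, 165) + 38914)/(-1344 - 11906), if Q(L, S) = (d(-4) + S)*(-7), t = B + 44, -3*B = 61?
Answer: -37899/13250 ≈ -2.8603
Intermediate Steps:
B = -61/3 (B = -⅓*61 = -61/3 ≈ -20.333)
t = 71/3 (t = -61/3 + 44 = 71/3 ≈ 23.667)
d(a) = 5*a
Q(L, S) = 140 - 7*S (Q(L, S) = (5*(-4) + S)*(-7) = (-20 + S)*(-7) = 140 - 7*S)
(Q(t, 165) + 38914)/(-1344 - 11906) = ((140 - 7*165) + 38914)/(-1344 - 11906) = ((140 - 1155) + 38914)/(-13250) = (-1015 + 38914)*(-1/13250) = 37899*(-1/13250) = -37899/13250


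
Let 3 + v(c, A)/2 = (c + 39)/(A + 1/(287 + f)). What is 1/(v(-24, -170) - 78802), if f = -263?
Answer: -4079/321458552 ≈ -1.2689e-5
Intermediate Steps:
v(c, A) = -6 + 2*(39 + c)/(1/24 + A) (v(c, A) = -6 + 2*((c + 39)/(A + 1/(287 - 263))) = -6 + 2*((39 + c)/(A + 1/24)) = -6 + 2*((39 + c)/(1/24 + A)) = -6 + 2*(39 + c)/(1/24 + A))
1/(v(-24, -170) - 78802) = 1/(6*(311 - 24*(-170) + 8*(-24))/(1 + 24*(-170)) - 78802) = 1/(6*(311 + 4080 - 192)/(1 - 4080) - 78802) = 1/(6*4199/(-4079) - 78802) = 1/(6*(-1/4079)*4199 - 78802) = 1/(-25194/4079 - 78802) = 1/(-321458552/4079) = -4079/321458552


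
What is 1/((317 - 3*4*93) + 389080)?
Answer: 1/388281 ≈ 2.5755e-6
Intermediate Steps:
1/((317 - 3*4*93) + 389080) = 1/((317 - 12*93) + 389080) = 1/((317 - 1116) + 389080) = 1/(-799 + 389080) = 1/388281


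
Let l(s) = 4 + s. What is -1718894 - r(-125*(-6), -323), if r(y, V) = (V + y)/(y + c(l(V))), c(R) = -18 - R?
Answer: -1806558021/1051 ≈ -1.7189e+6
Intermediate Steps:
r(y, V) = (V + y)/(-22 + y - V) (r(y, V) = (V + y)/(y + (-18 - (4 + V))) = (V + y)/(y + (-18 + (-4 - V))) = (V + y)/(y + (-22 - V)) = (V + y)/(-22 + y - V))
-1718894 - r(-125*(-6), -323) = -1718894 - (-323 - 125*(-6))/(-22 - 125*(-6) - 1*(-323)) = -1718894 - (-323 + 750)/(-22 + 750 + 323) = -1718894 - 427/1051 = -1806558021/1051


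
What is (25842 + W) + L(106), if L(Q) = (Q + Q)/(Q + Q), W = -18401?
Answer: 7442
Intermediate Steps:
L(Q) = 1 (L(Q) = (2*Q)/((2*Q)) = (2*Q)*(1/(2*Q)) = 1)
(25842 + W) + L(106) = (25842 - 18401) + 1 = 7441 + 1 = 7442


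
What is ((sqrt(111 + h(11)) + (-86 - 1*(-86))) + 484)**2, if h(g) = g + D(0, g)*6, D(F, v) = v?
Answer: 234444 + 1936*sqrt(47) ≈ 2.4772e+5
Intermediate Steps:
h(g) = 7*g (h(g) = g + g*6 = g + 6*g = 7*g)
((sqrt(111 + h(11)) + (-86 - 1*(-86))) + 484)**2 = ((sqrt(111 + 7*11) + (-86 - 1*(-86))) + 484)**2 = ((sqrt(111 + 77) + (-86 + 86)) + 484)**2 = ((sqrt(188) + 0) + 484)**2 = ((2*sqrt(47) + 0) + 484)**2 = (2*sqrt(47) + 484)**2 = (484 + 2*sqrt(47))**2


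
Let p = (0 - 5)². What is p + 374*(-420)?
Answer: -157055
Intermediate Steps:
p = 25 (p = (-5)² = 25)
p + 374*(-420) = 25 + 374*(-420) = 25 - 157080 = -157055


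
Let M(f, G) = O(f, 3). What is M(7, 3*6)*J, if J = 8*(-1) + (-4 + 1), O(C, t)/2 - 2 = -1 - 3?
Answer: 44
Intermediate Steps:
O(C, t) = -4 (O(C, t) = 4 + 2*(-1 - 3) = 4 + 2*(-4) = 4 - 8 = -4)
M(f, G) = -4
J = -11 (J = -8 - 3 = -11)
M(7, 3*6)*J = -4*(-11) = 44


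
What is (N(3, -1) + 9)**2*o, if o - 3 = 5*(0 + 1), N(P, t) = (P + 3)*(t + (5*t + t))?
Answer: 8712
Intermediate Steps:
N(P, t) = 7*t*(3 + P) (N(P, t) = (3 + P)*(t + 6*t) = (3 + P)*(7*t) = 7*t*(3 + P))
o = 8 (o = 3 + 5*(0 + 1) = 3 + 5*1 = 3 + 5 = 8)
(N(3, -1) + 9)**2*o = (7*(-1)*(3 + 3) + 9)**2*8 = (7*(-1)*6 + 9)**2*8 = (-42 + 9)**2*8 = (-33)**2*8 = 1089*8 = 8712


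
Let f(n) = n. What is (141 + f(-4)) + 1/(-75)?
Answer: 10274/75 ≈ 136.99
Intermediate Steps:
(141 + f(-4)) + 1/(-75) = (141 - 4) + 1/(-75) = 137 - 1/75 = 10274/75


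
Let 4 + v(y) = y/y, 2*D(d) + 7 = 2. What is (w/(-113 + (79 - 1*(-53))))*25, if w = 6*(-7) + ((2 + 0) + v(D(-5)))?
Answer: -1075/19 ≈ -56.579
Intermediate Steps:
D(d) = -5/2 (D(d) = -7/2 + (½)*2 = -7/2 + 1 = -5/2)
v(y) = -3 (v(y) = -4 + y/y = -4 + 1 = -3)
w = -43 (w = 6*(-7) + ((2 + 0) - 3) = -42 + (2 - 3) = -42 - 1 = -43)
(w/(-113 + (79 - 1*(-53))))*25 = -43/(-113 + (79 - 1*(-53)))*25 = -43/(-113 + (79 + 53))*25 = -43/(-113 + 132)*25 = -43/19*25 = -1075/19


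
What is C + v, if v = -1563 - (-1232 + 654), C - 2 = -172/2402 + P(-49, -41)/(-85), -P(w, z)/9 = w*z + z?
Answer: -79084753/102085 ≈ -774.70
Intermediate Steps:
P(w, z) = -9*z - 9*w*z (P(w, z) = -9*(w*z + z) = -9*(z + w*z) = -9*z - 9*w*z)
C = 21468972/102085 (C = 2 + (-172/2402 - 9*(-41)*(1 - 49)/(-85)) = 2 + (-172*1/2402 - 9*(-41)*(-48)*(-1/85)) = 2 + (-86/1201 - 17712*(-1/85)) = 2 + (-86/1201 + 17712/85) = 2 + 21264802/102085 = 21468972/102085 ≈ 210.30)
v = -985 (v = -1563 - 1*(-578) = -1563 + 578 = -985)
C + v = 21468972/102085 - 985 = -79084753/102085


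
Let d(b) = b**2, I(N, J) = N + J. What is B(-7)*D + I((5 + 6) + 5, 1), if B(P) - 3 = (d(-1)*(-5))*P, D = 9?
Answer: 359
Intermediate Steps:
I(N, J) = J + N
B(P) = 3 - 5*P (B(P) = 3 + ((-1)**2*(-5))*P = 3 + (1*(-5))*P = 3 - 5*P)
B(-7)*D + I((5 + 6) + 5, 1) = (3 - 5*(-7))*9 + (1 + ((5 + 6) + 5)) = (3 + 35)*9 + (1 + (11 + 5)) = 38*9 + (1 + 16) = 342 + 17 = 359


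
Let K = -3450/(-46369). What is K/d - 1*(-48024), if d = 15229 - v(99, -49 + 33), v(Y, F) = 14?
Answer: 6776228037498/141100867 ≈ 48024.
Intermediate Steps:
K = 3450/46369 (K = -3450*(-1/46369) = 3450/46369 ≈ 0.074403)
d = 15215 (d = 15229 - 1*14 = 15229 - 14 = 15215)
K/d - 1*(-48024) = (3450/46369)/15215 - 1*(-48024) = (3450/46369)*(1/15215) + 48024 = 690/141100867 + 48024 = 6776228037498/141100867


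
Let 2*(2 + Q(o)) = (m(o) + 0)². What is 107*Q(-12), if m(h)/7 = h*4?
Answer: 6039722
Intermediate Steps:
m(h) = 28*h (m(h) = 7*(h*4) = 7*(4*h) = 28*h)
Q(o) = -2 + 392*o² (Q(o) = -2 + (28*o + 0)²/2 = -2 + (28*o)²/2 = -2 + (784*o²)/2 = -2 + 392*o²)
107*Q(-12) = 107*(-2 + 392*(-12)²) = 107*(-2 + 392*144) = 107*(-2 + 56448) = 107*56446 = 6039722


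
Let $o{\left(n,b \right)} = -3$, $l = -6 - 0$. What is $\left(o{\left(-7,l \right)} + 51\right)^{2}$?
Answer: $2304$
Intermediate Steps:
$l = -6$ ($l = -6 + 0 = -6$)
$\left(o{\left(-7,l \right)} + 51\right)^{2} = \left(-3 + 51\right)^{2} = 48^{2} = 2304$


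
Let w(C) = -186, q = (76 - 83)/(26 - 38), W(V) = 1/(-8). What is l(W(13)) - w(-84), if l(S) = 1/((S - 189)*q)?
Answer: 1969830/10591 ≈ 185.99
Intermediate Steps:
W(V) = -⅛
q = 7/12 (q = -7/(-12) = -7*(-1/12) = 7/12 ≈ 0.58333)
l(S) = 12/(7*(-189 + S)) (l(S) = 1/((S - 189)*(7/12)) = (12/7)/(-189 + S) = 12/(7*(-189 + S)))
l(W(13)) - w(-84) = 12/(7*(-189 - ⅛)) - 1*(-186) = 12/(7*(-1513/8)) + 186 = (12/7)*(-8/1513) + 186 = -96/10591 + 186 = 1969830/10591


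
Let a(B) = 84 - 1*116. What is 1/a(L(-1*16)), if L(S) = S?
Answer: -1/32 ≈ -0.031250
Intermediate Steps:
a(B) = -32 (a(B) = 84 - 116 = -32)
1/a(L(-1*16)) = 1/(-32) = -1/32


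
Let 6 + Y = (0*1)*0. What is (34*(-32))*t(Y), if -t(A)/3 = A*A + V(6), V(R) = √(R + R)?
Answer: 117504 + 6528*√3 ≈ 1.2881e+5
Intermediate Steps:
V(R) = √2*√R (V(R) = √(2*R) = √2*√R)
Y = -6 (Y = -6 + (0*1)*0 = -6 + 0*0 = -6 + 0 = -6)
t(A) = -6*√3 - 3*A² (t(A) = -3*(A*A + √2*√6) = -3*(A² + 2*√3) = -6*√3 - 3*A²)
(34*(-32))*t(Y) = (34*(-32))*(-6*√3 - 3*(-6)²) = -1088*(-6*√3 - 3*36) = -1088*(-6*√3 - 108) = -1088*(-108 - 6*√3) = 117504 + 6528*√3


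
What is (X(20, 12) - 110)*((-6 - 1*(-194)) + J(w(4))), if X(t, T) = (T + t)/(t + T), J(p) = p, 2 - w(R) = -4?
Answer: -21146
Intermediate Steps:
w(R) = 6 (w(R) = 2 - 1*(-4) = 2 + 4 = 6)
X(t, T) = 1 (X(t, T) = (T + t)/(T + t) = 1)
(X(20, 12) - 110)*((-6 - 1*(-194)) + J(w(4))) = (1 - 110)*((-6 - 1*(-194)) + 6) = -109*((-6 + 194) + 6) = -109*(188 + 6) = -109*194 = -21146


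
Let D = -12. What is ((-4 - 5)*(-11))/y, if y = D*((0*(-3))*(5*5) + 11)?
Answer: -¾ ≈ -0.75000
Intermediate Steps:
y = -132 (y = -12*((0*(-3))*(5*5) + 11) = -12*(0*25 + 11) = -12*(0 + 11) = -12*11 = -132)
((-4 - 5)*(-11))/y = ((-4 - 5)*(-11))/(-132) = -9*(-11)*(-1/132) = 99*(-1/132) = -¾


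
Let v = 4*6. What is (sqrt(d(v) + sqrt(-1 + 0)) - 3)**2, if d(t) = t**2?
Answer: (3 - sqrt(576 + I))**2 ≈ 441.0 + 0.875*I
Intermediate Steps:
v = 24
(sqrt(d(v) + sqrt(-1 + 0)) - 3)**2 = (sqrt(24**2 + sqrt(-1 + 0)) - 3)**2 = (sqrt(576 + sqrt(-1)) - 3)**2 = (sqrt(576 + I) - 3)**2 = (-3 + sqrt(576 + I))**2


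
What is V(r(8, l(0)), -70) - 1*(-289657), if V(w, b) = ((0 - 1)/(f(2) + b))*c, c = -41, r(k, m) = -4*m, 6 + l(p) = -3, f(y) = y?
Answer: 19696635/68 ≈ 2.8966e+5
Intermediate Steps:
l(p) = -9 (l(p) = -6 - 3 = -9)
V(w, b) = 41/(2 + b) (V(w, b) = ((0 - 1)/(2 + b))*(-41) = -1/(2 + b)*(-41) = 41/(2 + b))
V(r(8, l(0)), -70) - 1*(-289657) = 41/(2 - 70) - 1*(-289657) = 41/(-68) + 289657 = 41*(-1/68) + 289657 = -41/68 + 289657 = 19696635/68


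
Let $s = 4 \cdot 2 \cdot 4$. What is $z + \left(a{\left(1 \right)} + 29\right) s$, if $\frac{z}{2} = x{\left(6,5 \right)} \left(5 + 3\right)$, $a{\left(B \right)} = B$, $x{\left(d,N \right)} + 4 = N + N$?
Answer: $1056$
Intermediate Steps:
$x{\left(d,N \right)} = -4 + 2 N$ ($x{\left(d,N \right)} = -4 + \left(N + N\right) = -4 + 2 N$)
$s = 32$ ($s = 8 \cdot 4 = 32$)
$z = 96$ ($z = 2 \left(-4 + 2 \cdot 5\right) \left(5 + 3\right) = 2 \left(-4 + 10\right) 8 = 2 \cdot 6 \cdot 8 = 2 \cdot 48 = 96$)
$z + \left(a{\left(1 \right)} + 29\right) s = 96 + \left(1 + 29\right) 32 = 96 + 30 \cdot 32 = 96 + 960 = 1056$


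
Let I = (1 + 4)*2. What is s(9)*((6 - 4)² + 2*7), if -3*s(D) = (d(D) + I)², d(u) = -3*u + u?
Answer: -384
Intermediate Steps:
d(u) = -2*u
I = 10 (I = 5*2 = 10)
s(D) = -(10 - 2*D)²/3 (s(D) = -(-2*D + 10)²/3 = -(10 - 2*D)²/3)
s(9)*((6 - 4)² + 2*7) = (-4*(-5 + 9)²/3)*((6 - 4)² + 2*7) = (-4/3*4²)*(2² + 14) = (-4/3*16)*(4 + 14) = -64/3*18 = -384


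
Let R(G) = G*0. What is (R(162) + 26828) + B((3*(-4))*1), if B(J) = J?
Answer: 26816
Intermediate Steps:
R(G) = 0
(R(162) + 26828) + B((3*(-4))*1) = (0 + 26828) + (3*(-4))*1 = 26828 - 12*1 = 26828 - 12 = 26816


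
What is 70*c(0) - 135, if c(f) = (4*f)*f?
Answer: -135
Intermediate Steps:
c(f) = 4*f²
70*c(0) - 135 = 70*(4*0²) - 135 = 70*(4*0) - 135 = 70*0 - 135 = 0 - 135 = -135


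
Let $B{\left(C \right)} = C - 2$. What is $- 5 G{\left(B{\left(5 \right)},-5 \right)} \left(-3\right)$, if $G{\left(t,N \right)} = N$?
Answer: $-75$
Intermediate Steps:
$B{\left(C \right)} = -2 + C$
$- 5 G{\left(B{\left(5 \right)},-5 \right)} \left(-3\right) = \left(-5\right) \left(-5\right) \left(-3\right) = 25 \left(-3\right) = -75$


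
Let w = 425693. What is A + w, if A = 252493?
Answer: 678186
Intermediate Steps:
A + w = 252493 + 425693 = 678186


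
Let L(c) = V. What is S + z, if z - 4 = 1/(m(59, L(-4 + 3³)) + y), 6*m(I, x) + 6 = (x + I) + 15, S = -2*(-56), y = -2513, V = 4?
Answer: 290115/2501 ≈ 116.00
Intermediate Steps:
L(c) = 4
S = 112
m(I, x) = 3/2 + I/6 + x/6 (m(I, x) = -1 + ((x + I) + 15)/6 = -1 + ((I + x) + 15)/6 = -1 + (15 + I + x)/6 = -1 + (5/2 + I/6 + x/6) = 3/2 + I/6 + x/6)
z = 10003/2501 (z = 4 + 1/((3/2 + (⅙)*59 + (⅙)*4) - 2513) = 4 + 1/((3/2 + 59/6 + ⅔) - 2513) = 4 + 1/(12 - 2513) = 4 + 1/(-2501) = 4 - 1/2501 = 10003/2501 ≈ 3.9996)
S + z = 112 + 10003/2501 = 290115/2501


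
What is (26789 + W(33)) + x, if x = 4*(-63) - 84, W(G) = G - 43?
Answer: 26443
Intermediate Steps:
W(G) = -43 + G
x = -336 (x = -252 - 84 = -336)
(26789 + W(33)) + x = (26789 + (-43 + 33)) - 336 = (26789 - 10) - 336 = 26779 - 336 = 26443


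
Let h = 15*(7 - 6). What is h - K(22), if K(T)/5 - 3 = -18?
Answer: 90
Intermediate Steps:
h = 15 (h = 15*1 = 15)
K(T) = -75 (K(T) = 15 + 5*(-18) = 15 - 90 = -75)
h - K(22) = 15 - 1*(-75) = 15 + 75 = 90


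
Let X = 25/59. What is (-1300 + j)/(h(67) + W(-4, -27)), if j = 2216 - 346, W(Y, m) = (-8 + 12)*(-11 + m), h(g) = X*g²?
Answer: 11210/34419 ≈ 0.32569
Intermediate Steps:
X = 25/59 (X = 25*(1/59) = 25/59 ≈ 0.42373)
h(g) = 25*g²/59
W(Y, m) = -44 + 4*m (W(Y, m) = 4*(-11 + m) = -44 + 4*m)
j = 1870
(-1300 + j)/(h(67) + W(-4, -27)) = (-1300 + 1870)/((25/59)*67² + (-44 + 4*(-27))) = 570/((25/59)*4489 + (-44 - 108)) = 570/(112225/59 - 152) = 570/(103257/59) = 570*(59/103257) = 11210/34419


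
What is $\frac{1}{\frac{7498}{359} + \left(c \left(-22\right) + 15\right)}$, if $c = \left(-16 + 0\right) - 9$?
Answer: $\frac{359}{210333} \approx 0.0017068$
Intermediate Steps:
$c = -25$ ($c = -16 - 9 = -25$)
$\frac{1}{\frac{7498}{359} + \left(c \left(-22\right) + 15\right)} = \frac{1}{\frac{7498}{359} + \left(\left(-25\right) \left(-22\right) + 15\right)} = \frac{1}{7498 \cdot \frac{1}{359} + \left(550 + 15\right)} = \frac{1}{\frac{7498}{359} + 565} = \frac{1}{\frac{210333}{359}} = \frac{359}{210333}$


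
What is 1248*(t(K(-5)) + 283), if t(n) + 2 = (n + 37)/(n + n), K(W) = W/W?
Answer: 374400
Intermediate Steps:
K(W) = 1
t(n) = -2 + (37 + n)/(2*n) (t(n) = -2 + (n + 37)/(n + n) = -2 + (37 + n)/((2*n)) = -2 + (37 + n)*(1/(2*n)) = -2 + (37 + n)/(2*n))
1248*(t(K(-5)) + 283) = 1248*((1/2)*(37 - 3*1)/1 + 283) = 1248*((1/2)*1*(37 - 3) + 283) = 1248*((1/2)*1*34 + 283) = 1248*(17 + 283) = 1248*300 = 374400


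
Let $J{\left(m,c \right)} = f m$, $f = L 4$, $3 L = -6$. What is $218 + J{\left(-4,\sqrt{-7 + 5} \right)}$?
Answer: $250$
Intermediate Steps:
$L = -2$ ($L = \frac{1}{3} \left(-6\right) = -2$)
$f = -8$ ($f = \left(-2\right) 4 = -8$)
$J{\left(m,c \right)} = - 8 m$
$218 + J{\left(-4,\sqrt{-7 + 5} \right)} = 218 - -32 = 218 + 32 = 250$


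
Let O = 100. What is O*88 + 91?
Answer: 8891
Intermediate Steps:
O*88 + 91 = 100*88 + 91 = 8800 + 91 = 8891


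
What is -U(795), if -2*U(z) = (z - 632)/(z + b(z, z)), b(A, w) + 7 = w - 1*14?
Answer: 163/3138 ≈ 0.051944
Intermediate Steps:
b(A, w) = -21 + w (b(A, w) = -7 + (w - 1*14) = -7 + (w - 14) = -7 + (-14 + w) = -21 + w)
U(z) = -(-632 + z)/(2*(-21 + 2*z)) (U(z) = -(z - 632)/(2*(z + (-21 + z))) = -(-632 + z)/(2*(-21 + 2*z)))
-U(795) = -(632 - 1*795)/(2*(-21 + 2*795)) = -(632 - 795)/(2*(-21 + 1590)) = -(-163)/(2*1569) = -1*(-163/3138) = 163/3138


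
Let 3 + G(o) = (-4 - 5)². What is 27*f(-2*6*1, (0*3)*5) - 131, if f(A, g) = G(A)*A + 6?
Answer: -25241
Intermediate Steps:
G(o) = 78 (G(o) = -3 + (-4 - 5)² = -3 + (-9)² = -3 + 81 = 78)
f(A, g) = 6 + 78*A (f(A, g) = 78*A + 6 = 6 + 78*A)
27*f(-2*6*1, (0*3)*5) - 131 = 27*(6 + 78*(-2*6*1)) - 131 = 27*(6 + 78*(-12*1)) - 131 = 27*(6 + 78*(-12)) - 131 = 27*(6 - 936) - 131 = 27*(-930) - 131 = -25110 - 131 = -25241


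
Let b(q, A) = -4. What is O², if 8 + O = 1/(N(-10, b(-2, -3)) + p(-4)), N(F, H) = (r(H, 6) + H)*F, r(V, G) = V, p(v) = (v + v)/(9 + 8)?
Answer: 116618401/1827904 ≈ 63.799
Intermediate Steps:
p(v) = 2*v/17 (p(v) = (2*v)/17 = (2*v)*(1/17) = 2*v/17)
N(F, H) = 2*F*H (N(F, H) = (H + H)*F = (2*H)*F = 2*F*H)
O = -10799/1352 (O = -8 + 1/(2*(-10)*(-4) + (2/17)*(-4)) = -8 + 1/(80 - 8/17) = -8 + 1/(1352/17) = -8 + 17/1352 = -10799/1352 ≈ -7.9874)
O² = (-10799/1352)² = 116618401/1827904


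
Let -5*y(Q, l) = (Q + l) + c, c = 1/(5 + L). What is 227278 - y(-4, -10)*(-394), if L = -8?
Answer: 3426112/15 ≈ 2.2841e+5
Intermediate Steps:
c = -⅓ (c = 1/(5 - 8) = 1/(-3) = -⅓ ≈ -0.33333)
y(Q, l) = 1/15 - Q/5 - l/5 (y(Q, l) = -((Q + l) - ⅓)/5 = -(-⅓ + Q + l)/5 = 1/15 - Q/5 - l/5)
227278 - y(-4, -10)*(-394) = 227278 - (1/15 - ⅕*(-4) - ⅕*(-10))*(-394) = 227278 - (1/15 + ⅘ + 2)*(-394) = 227278 - 43*(-394)/15 = 227278 - 1*(-16942/15) = 227278 + 16942/15 = 3426112/15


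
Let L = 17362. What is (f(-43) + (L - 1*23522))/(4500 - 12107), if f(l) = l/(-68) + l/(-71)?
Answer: 29734503/36726596 ≈ 0.80962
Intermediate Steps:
f(l) = -139*l/4828 (f(l) = l*(-1/68) + l*(-1/71) = -l/68 - l/71 = -139*l/4828)
(f(-43) + (L - 1*23522))/(4500 - 12107) = (-139/4828*(-43) + (17362 - 1*23522))/(4500 - 12107) = (5977/4828 + (17362 - 23522))/(-7607) = (5977/4828 - 6160)*(-1/7607) = -29734503/4828*(-1/7607) = 29734503/36726596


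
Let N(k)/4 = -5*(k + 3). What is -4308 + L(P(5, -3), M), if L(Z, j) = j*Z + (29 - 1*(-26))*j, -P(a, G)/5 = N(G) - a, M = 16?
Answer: -3028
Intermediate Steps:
N(k) = -60 - 20*k (N(k) = 4*(-5*(k + 3)) = 4*(-5*(3 + k)) = 4*(-15 - 5*k) = -60 - 20*k)
P(a, G) = 300 + 5*a + 100*G (P(a, G) = -5*((-60 - 20*G) - a) = -5*(-60 - a - 20*G) = 300 + 5*a + 100*G)
L(Z, j) = 55*j + Z*j (L(Z, j) = Z*j + (29 + 26)*j = Z*j + 55*j = 55*j + Z*j)
-4308 + L(P(5, -3), M) = -4308 + 16*(55 + (300 + 5*5 + 100*(-3))) = -4308 + 16*(55 + (300 + 25 - 300)) = -4308 + 16*(55 + 25) = -4308 + 16*80 = -4308 + 1280 = -3028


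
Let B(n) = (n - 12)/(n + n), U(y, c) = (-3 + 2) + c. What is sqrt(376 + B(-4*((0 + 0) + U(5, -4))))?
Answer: 3*sqrt(1045)/5 ≈ 19.396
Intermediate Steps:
U(y, c) = -1 + c
B(n) = (-12 + n)/(2*n) (B(n) = (-12 + n)/((2*n)) = (-12 + n)*(1/(2*n)) = (-12 + n)/(2*n))
sqrt(376 + B(-4*((0 + 0) + U(5, -4)))) = sqrt(376 + (-12 - 4*((0 + 0) + (-1 - 4)))/(2*((-4*((0 + 0) + (-1 - 4)))))) = sqrt(376 + (-12 - 4*(0 - 5))/(2*((-4*(0 - 5))))) = sqrt(376 + (-12 - 4*(-5))/(2*((-4*(-5))))) = sqrt(376 + (1/2)*(-12 + 20)/20) = sqrt(376 + (1/2)*(1/20)*8) = sqrt(376 + 1/5) = sqrt(1881/5) = 3*sqrt(1045)/5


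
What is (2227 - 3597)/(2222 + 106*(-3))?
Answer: -685/952 ≈ -0.71954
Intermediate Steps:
(2227 - 3597)/(2222 + 106*(-3)) = -1370/(2222 - 318) = -1370/1904 = -1370*1/1904 = -685/952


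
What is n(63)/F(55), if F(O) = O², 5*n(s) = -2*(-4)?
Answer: 8/15125 ≈ 0.00052893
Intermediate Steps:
n(s) = 8/5 (n(s) = (-2*(-4))/5 = (⅕)*8 = 8/5)
n(63)/F(55) = 8/(5*(55²)) = (8/5)/3025 = (8/5)*(1/3025) = 8/15125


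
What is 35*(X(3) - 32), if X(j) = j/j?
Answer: -1085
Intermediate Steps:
X(j) = 1
35*(X(3) - 32) = 35*(1 - 32) = 35*(-31) = -1085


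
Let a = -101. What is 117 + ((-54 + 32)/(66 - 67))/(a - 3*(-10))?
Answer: 8285/71 ≈ 116.69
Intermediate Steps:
117 + ((-54 + 32)/(66 - 67))/(a - 3*(-10)) = 117 + ((-54 + 32)/(66 - 67))/(-101 - 3*(-10)) = 117 + (-22/(-1))/(-101 + 30) = 117 + (-22*(-1))/(-71) = 117 - 1/71*22 = 117 - 22/71 = 8285/71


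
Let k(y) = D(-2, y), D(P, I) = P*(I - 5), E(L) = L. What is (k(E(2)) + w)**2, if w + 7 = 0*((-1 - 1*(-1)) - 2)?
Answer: 1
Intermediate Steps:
w = -7 (w = -7 + 0*((-1 - 1*(-1)) - 2) = -7 + 0*((-1 + 1) - 2) = -7 + 0*(0 - 2) = -7 + 0*(-2) = -7 + 0 = -7)
D(P, I) = P*(-5 + I)
k(y) = 10 - 2*y (k(y) = -2*(-5 + y) = 10 - 2*y)
(k(E(2)) + w)**2 = ((10 - 2*2) - 7)**2 = ((10 - 4) - 7)**2 = (6 - 7)**2 = (-1)**2 = 1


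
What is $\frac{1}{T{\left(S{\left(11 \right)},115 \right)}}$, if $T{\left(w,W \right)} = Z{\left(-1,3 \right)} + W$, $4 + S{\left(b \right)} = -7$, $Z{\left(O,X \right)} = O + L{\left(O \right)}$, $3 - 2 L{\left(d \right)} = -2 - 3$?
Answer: $\frac{1}{118} \approx 0.0084746$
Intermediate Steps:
$L{\left(d \right)} = 4$ ($L{\left(d \right)} = \frac{3}{2} - \frac{-2 - 3}{2} = \frac{3}{2} - - \frac{5}{2} = \frac{3}{2} + \frac{5}{2} = 4$)
$Z{\left(O,X \right)} = 4 + O$ ($Z{\left(O,X \right)} = O + 4 = 4 + O$)
$S{\left(b \right)} = -11$ ($S{\left(b \right)} = -4 - 7 = -11$)
$T{\left(w,W \right)} = 3 + W$ ($T{\left(w,W \right)} = \left(4 - 1\right) + W = 3 + W$)
$\frac{1}{T{\left(S{\left(11 \right)},115 \right)}} = \frac{1}{3 + 115} = \frac{1}{118}$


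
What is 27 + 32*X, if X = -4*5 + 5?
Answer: -453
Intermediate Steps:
X = -15 (X = -20 + 5 = -15)
27 + 32*X = 27 + 32*(-15) = 27 - 480 = -453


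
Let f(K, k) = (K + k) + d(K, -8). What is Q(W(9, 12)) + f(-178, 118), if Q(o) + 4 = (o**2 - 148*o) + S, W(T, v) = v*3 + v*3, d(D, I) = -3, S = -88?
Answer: -5627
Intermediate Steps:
f(K, k) = -3 + K + k (f(K, k) = (K + k) - 3 = -3 + K + k)
W(T, v) = 6*v (W(T, v) = 3*v + 3*v = 6*v)
Q(o) = -92 + o**2 - 148*o (Q(o) = -4 + ((o**2 - 148*o) - 88) = -4 + (-88 + o**2 - 148*o) = -92 + o**2 - 148*o)
Q(W(9, 12)) + f(-178, 118) = (-92 + (6*12)**2 - 888*12) + (-3 - 178 + 118) = (-92 + 72**2 - 148*72) - 63 = (-92 + 5184 - 10656) - 63 = -5564 - 63 = -5627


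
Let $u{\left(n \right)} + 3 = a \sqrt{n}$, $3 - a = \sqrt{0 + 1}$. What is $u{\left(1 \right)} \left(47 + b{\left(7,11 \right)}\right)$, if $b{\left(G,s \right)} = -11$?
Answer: $-36$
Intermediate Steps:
$a = 2$ ($a = 3 - \sqrt{0 + 1} = 3 - \sqrt{1} = 3 - 1 = 2$)
$u{\left(n \right)} = -3 + 2 \sqrt{n}$
$u{\left(1 \right)} \left(47 + b{\left(7,11 \right)}\right) = \left(-3 + 2 \sqrt{1}\right) \left(47 - 11\right) = \left(-3 + 2 \cdot 1\right) 36 = \left(-3 + 2\right) 36 = \left(-1\right) 36 = -36$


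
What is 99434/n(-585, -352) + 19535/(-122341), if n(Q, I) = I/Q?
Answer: 3558216647585/21532016 ≈ 1.6525e+5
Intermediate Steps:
99434/n(-585, -352) + 19535/(-122341) = 99434/((-352/(-585))) + 19535/(-122341) = 99434/((-352*(-1/585))) + 19535*(-1/122341) = 99434/(352/585) - 19535/122341 = 99434*(585/352) - 19535/122341 = 29084445/176 - 19535/122341 = 3558216647585/21532016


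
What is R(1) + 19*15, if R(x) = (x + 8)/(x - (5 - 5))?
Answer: 294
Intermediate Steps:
R(x) = (8 + x)/x (R(x) = (8 + x)/(x - 1*0) = (8 + x)/(x + 0) = (8 + x)/x)
R(1) + 19*15 = (8 + 1)/1 + 19*15 = 1*9 + 285 = 9 + 285 = 294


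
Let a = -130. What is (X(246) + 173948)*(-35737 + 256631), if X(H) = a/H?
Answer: 4726146191866/123 ≈ 3.8424e+10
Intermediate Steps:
X(H) = -130/H
(X(246) + 173948)*(-35737 + 256631) = (-130/246 + 173948)*(-35737 + 256631) = (-130*1/246 + 173948)*220894 = (-65/123 + 173948)*220894 = (21395539/123)*220894 = 4726146191866/123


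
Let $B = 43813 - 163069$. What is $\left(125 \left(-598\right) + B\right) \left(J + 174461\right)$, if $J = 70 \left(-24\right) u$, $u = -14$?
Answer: $-38409501886$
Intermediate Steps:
$J = 23520$ ($J = 70 \left(-24\right) \left(-14\right) = \left(-1680\right) \left(-14\right) = 23520$)
$B = -119256$ ($B = 43813 - 163069 = -119256$)
$\left(125 \left(-598\right) + B\right) \left(J + 174461\right) = \left(125 \left(-598\right) - 119256\right) \left(23520 + 174461\right) = \left(-74750 - 119256\right) 197981 = \left(-194006\right) 197981 = -38409501886$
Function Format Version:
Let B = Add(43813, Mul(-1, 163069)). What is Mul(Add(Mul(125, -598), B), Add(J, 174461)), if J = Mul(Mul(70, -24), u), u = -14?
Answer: -38409501886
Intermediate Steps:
J = 23520 (J = Mul(Mul(70, -24), -14) = Mul(-1680, -14) = 23520)
B = -119256 (B = Add(43813, -163069) = -119256)
Mul(Add(Mul(125, -598), B), Add(J, 174461)) = Mul(Add(Mul(125, -598), -119256), Add(23520, 174461)) = Mul(Add(-74750, -119256), 197981) = Mul(-194006, 197981) = -38409501886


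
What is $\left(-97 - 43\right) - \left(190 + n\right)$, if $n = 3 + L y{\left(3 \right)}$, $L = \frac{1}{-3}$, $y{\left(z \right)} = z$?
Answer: $-332$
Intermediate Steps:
$L = - \frac{1}{3} \approx -0.33333$
$n = 2$ ($n = 3 - 1 = 2$)
$\left(-97 - 43\right) - \left(190 + n\right) = \left(-97 - 43\right) - 192 = -140 - 192 = -332$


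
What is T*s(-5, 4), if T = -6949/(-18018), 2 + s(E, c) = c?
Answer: 6949/9009 ≈ 0.77134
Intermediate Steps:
s(E, c) = -2 + c
T = 6949/18018 (T = -6949*(-1/18018) = 6949/18018 ≈ 0.38567)
T*s(-5, 4) = 6949*(-2 + 4)/18018 = (6949/18018)*2 = 6949/9009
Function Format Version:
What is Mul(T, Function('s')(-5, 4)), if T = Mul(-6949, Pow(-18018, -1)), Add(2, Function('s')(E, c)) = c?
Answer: Rational(6949, 9009) ≈ 0.77134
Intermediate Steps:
Function('s')(E, c) = Add(-2, c)
T = Rational(6949, 18018) (T = Mul(-6949, Rational(-1, 18018)) = Rational(6949, 18018) ≈ 0.38567)
Mul(T, Function('s')(-5, 4)) = Mul(Rational(6949, 18018), Add(-2, 4)) = Mul(Rational(6949, 18018), 2) = Rational(6949, 9009)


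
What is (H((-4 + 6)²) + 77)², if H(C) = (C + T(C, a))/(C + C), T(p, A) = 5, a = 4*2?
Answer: 390625/64 ≈ 6103.5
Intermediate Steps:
a = 8
H(C) = (5 + C)/(2*C) (H(C) = (C + 5)/(C + C) = (5 + C)/((2*C)) = (5 + C)*(1/(2*C)) = (5 + C)/(2*C))
(H((-4 + 6)²) + 77)² = ((5 + (-4 + 6)²)/(2*((-4 + 6)²)) + 77)² = ((5 + 2²)/(2*(2²)) + 77)² = ((½)*(5 + 4)/4 + 77)² = ((½)*(¼)*9 + 77)² = (9/8 + 77)² = (625/8)² = 390625/64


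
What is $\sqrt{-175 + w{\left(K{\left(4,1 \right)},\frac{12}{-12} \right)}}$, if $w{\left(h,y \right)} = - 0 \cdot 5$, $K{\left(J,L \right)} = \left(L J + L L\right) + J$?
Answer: $5 i \sqrt{7} \approx 13.229 i$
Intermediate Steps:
$K{\left(J,L \right)} = J + L^{2} + J L$ ($K{\left(J,L \right)} = \left(J L + L^{2}\right) + J = \left(L^{2} + J L\right) + J = J + L^{2} + J L$)
$w{\left(h,y \right)} = 0$ ($w{\left(h,y \right)} = \left(-1\right) 0 = 0$)
$\sqrt{-175 + w{\left(K{\left(4,1 \right)},\frac{12}{-12} \right)}} = \sqrt{-175 + 0} = \sqrt{-175} = 5 i \sqrt{7}$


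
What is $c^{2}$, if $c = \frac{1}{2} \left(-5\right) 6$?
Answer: $225$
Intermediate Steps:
$c = -15$ ($c = \frac{1}{2} \left(-5\right) 6 = \left(- \frac{5}{2}\right) 6 = -15$)
$c^{2} = \left(-15\right)^{2} = 225$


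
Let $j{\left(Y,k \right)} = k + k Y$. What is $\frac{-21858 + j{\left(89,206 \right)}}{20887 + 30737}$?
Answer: $- \frac{553}{8604} \approx -0.064272$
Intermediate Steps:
$j{\left(Y,k \right)} = k + Y k$
$\frac{-21858 + j{\left(89,206 \right)}}{20887 + 30737} = \frac{-21858 + 206 \left(1 + 89\right)}{20887 + 30737} = \frac{-21858 + 206 \cdot 90}{51624} = \left(-21858 + 18540\right) \frac{1}{51624} = \left(-3318\right) \frac{1}{51624} = - \frac{553}{8604}$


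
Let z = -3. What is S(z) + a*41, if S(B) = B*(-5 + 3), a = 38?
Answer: 1564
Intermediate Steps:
S(B) = -2*B (S(B) = B*(-2) = -2*B)
S(z) + a*41 = -2*(-3) + 38*41 = 6 + 1558 = 1564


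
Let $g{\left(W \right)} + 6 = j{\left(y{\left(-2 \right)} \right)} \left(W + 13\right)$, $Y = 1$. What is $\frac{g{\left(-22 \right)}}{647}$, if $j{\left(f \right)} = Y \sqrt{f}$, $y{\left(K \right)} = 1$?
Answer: $- \frac{15}{647} \approx -0.023184$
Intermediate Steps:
$j{\left(f \right)} = \sqrt{f}$ ($j{\left(f \right)} = 1 \sqrt{f} = \sqrt{f}$)
$g{\left(W \right)} = 7 + W$ ($g{\left(W \right)} = -6 + \sqrt{1} \left(W + 13\right) = -6 + 1 \left(13 + W\right) = -6 + \left(13 + W\right) = 7 + W$)
$\frac{g{\left(-22 \right)}}{647} = \frac{7 - 22}{647} = \left(-15\right) \frac{1}{647} = - \frac{15}{647}$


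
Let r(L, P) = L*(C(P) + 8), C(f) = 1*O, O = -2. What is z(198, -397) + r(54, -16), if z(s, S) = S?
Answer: -73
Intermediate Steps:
C(f) = -2 (C(f) = 1*(-2) = -2)
r(L, P) = 6*L (r(L, P) = L*(-2 + 8) = L*6 = 6*L)
z(198, -397) + r(54, -16) = -397 + 6*54 = -397 + 324 = -73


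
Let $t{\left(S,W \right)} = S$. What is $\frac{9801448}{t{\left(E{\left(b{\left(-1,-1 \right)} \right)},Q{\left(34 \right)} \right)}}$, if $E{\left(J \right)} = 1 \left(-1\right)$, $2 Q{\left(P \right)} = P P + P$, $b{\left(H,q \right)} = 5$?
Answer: $-9801448$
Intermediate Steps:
$Q{\left(P \right)} = \frac{P}{2} + \frac{P^{2}}{2}$ ($Q{\left(P \right)} = \frac{P P + P}{2} = \frac{P^{2} + P}{2} = \frac{P + P^{2}}{2} = \frac{P}{2} + \frac{P^{2}}{2}$)
$E{\left(J \right)} = -1$
$\frac{9801448}{t{\left(E{\left(b{\left(-1,-1 \right)} \right)},Q{\left(34 \right)} \right)}} = \frac{9801448}{-1} = 9801448 \left(-1\right) = -9801448$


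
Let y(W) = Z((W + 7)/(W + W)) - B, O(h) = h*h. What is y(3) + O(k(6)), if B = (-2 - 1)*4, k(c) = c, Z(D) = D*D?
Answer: 457/9 ≈ 50.778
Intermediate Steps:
Z(D) = D²
B = -12 (B = -3*4 = -12)
O(h) = h²
y(W) = 12 + (7 + W)²/(4*W²) (y(W) = ((W + 7)/(W + W))² - 1*(-12) = ((7 + W)/((2*W)))² + 12 = ((7 + W)*(1/(2*W)))² + 12 = ((7 + W)/(2*W))² + 12 = (7 + W)²/(4*W²) + 12 = 12 + (7 + W)²/(4*W²))
y(3) + O(k(6)) = (12 + (¼)*(7 + 3)²/3²) + 6² = (12 + (¼)*(⅑)*10²) + 36 = (12 + (¼)*(⅑)*100) + 36 = (12 + 25/9) + 36 = 133/9 + 36 = 457/9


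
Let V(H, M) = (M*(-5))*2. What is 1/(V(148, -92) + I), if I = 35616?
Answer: 1/36536 ≈ 2.7370e-5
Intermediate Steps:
V(H, M) = -10*M (V(H, M) = -5*M*2 = -10*M)
1/(V(148, -92) + I) = 1/(-10*(-92) + 35616) = 1/(920 + 35616) = 1/36536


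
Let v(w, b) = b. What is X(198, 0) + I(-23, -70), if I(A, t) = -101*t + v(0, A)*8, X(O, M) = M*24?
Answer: 6886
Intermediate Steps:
X(O, M) = 24*M
I(A, t) = -101*t + 8*A (I(A, t) = -101*t + A*8 = -101*t + 8*A)
X(198, 0) + I(-23, -70) = 24*0 + (-101*(-70) + 8*(-23)) = 0 + (7070 - 184) = 0 + 6886 = 6886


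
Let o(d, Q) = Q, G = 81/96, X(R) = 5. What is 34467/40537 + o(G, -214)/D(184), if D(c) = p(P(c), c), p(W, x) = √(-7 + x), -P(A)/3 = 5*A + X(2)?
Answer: 34467/40537 - 214*√177/177 ≈ -15.235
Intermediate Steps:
G = 27/32 (G = 81*(1/96) = 27/32 ≈ 0.84375)
P(A) = -15 - 15*A (P(A) = -3*(5*A + 5) = -3*(5 + 5*A) = -15 - 15*A)
D(c) = √(-7 + c)
34467/40537 + o(G, -214)/D(184) = 34467/40537 - 214/√(-7 + 184) = 34467*(1/40537) - 214*√177/177 = 34467/40537 - 214*√177/177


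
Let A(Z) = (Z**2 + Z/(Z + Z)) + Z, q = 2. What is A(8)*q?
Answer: 145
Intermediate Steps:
A(Z) = 1/2 + Z + Z**2 (A(Z) = (Z**2 + Z/((2*Z))) + Z = (Z**2 + (1/(2*Z))*Z) + Z = (Z**2 + 1/2) + Z = (1/2 + Z**2) + Z = 1/2 + Z + Z**2)
A(8)*q = (1/2 + 8 + 8**2)*2 = (1/2 + 8 + 64)*2 = (145/2)*2 = 145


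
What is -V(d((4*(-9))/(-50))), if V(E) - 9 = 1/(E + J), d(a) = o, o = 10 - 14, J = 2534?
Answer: -22771/2530 ≈ -9.0004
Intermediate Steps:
o = -4
d(a) = -4
V(E) = 9 + 1/(2534 + E) (V(E) = 9 + 1/(E + 2534) = 9 + 1/(2534 + E))
-V(d((4*(-9))/(-50))) = -(22807 + 9*(-4))/(2534 - 4) = -(22807 - 36)/2530 = -22771/2530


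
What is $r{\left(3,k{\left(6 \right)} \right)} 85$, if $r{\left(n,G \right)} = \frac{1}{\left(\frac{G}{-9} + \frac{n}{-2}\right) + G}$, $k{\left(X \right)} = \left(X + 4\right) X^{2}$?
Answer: $\frac{170}{637} \approx 0.26688$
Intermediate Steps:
$k{\left(X \right)} = X^{2} \left(4 + X\right)$ ($k{\left(X \right)} = \left(4 + X\right) X^{2} = X^{2} \left(4 + X\right)$)
$r{\left(n,G \right)} = \frac{1}{- \frac{n}{2} + \frac{8 G}{9}}$ ($r{\left(n,G \right)} = \frac{1}{\left(G \left(- \frac{1}{9}\right) + n \left(- \frac{1}{2}\right)\right) + G} = \frac{1}{\left(- \frac{G}{9} - \frac{n}{2}\right) + G} = \frac{1}{\left(- \frac{n}{2} - \frac{G}{9}\right) + G} = \frac{1}{- \frac{n}{2} + \frac{8 G}{9}}$)
$r{\left(3,k{\left(6 \right)} \right)} 85 = \frac{18}{\left(-9\right) 3 + 16 \cdot 6^{2} \left(4 + 6\right)} 85 = \frac{18}{-27 + 16 \cdot 36 \cdot 10} \cdot 85 = \frac{18}{-27 + 16 \cdot 360} \cdot 85 = \frac{18}{-27 + 5760} \cdot 85 = \frac{18}{5733} \cdot 85 = 18 \cdot \frac{1}{5733} \cdot 85 = \frac{2}{637} \cdot 85 = \frac{170}{637}$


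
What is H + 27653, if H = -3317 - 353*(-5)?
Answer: 26101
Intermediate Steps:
H = -1552 (H = -3317 + 1765 = -1552)
H + 27653 = -1552 + 27653 = 26101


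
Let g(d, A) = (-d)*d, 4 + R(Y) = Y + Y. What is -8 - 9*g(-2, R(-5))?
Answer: 28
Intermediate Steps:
R(Y) = -4 + 2*Y (R(Y) = -4 + (Y + Y) = -4 + 2*Y)
g(d, A) = -d**2
-8 - 9*g(-2, R(-5)) = -8 - (-9)*(-2)**2 = -8 - (-9)*4 = -8 - 9*(-4) = -8 + 36 = 28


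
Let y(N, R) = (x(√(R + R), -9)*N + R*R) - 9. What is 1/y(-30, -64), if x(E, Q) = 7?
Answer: 1/3877 ≈ 0.00025793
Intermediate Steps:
y(N, R) = -9 + R² + 7*N (y(N, R) = (7*N + R*R) - 9 = (7*N + R²) - 9 = (R² + 7*N) - 9 = -9 + R² + 7*N)
1/y(-30, -64) = 1/(-9 + (-64)² + 7*(-30)) = 1/(-9 + 4096 - 210) = 1/3877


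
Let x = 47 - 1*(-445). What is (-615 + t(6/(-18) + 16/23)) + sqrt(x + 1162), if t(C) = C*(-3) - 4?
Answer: -14262/23 + sqrt(1654) ≈ -579.42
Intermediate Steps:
x = 492 (x = 47 + 445 = 492)
t(C) = -4 - 3*C (t(C) = -3*C - 4 = -4 - 3*C)
(-615 + t(6/(-18) + 16/23)) + sqrt(x + 1162) = (-615 + (-4 - 3*(6/(-18) + 16/23))) + sqrt(492 + 1162) = (-615 + (-4 - 3*(6*(-1/18) + 16*(1/23)))) + sqrt(1654) = (-615 + (-4 - 3*(-1/3 + 16/23))) + sqrt(1654) = (-615 + (-4 - 3*25/69)) + sqrt(1654) = (-615 + (-4 - 25/23)) + sqrt(1654) = (-615 - 117/23) + sqrt(1654) = -14262/23 + sqrt(1654)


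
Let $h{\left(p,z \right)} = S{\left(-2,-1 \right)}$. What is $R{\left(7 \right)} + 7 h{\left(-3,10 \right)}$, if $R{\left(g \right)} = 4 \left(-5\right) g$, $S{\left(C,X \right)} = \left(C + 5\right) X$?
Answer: $-161$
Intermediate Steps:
$S{\left(C,X \right)} = X \left(5 + C\right)$ ($S{\left(C,X \right)} = \left(5 + C\right) X = X \left(5 + C\right)$)
$h{\left(p,z \right)} = -3$ ($h{\left(p,z \right)} = - (5 - 2) = \left(-1\right) 3 = -3$)
$R{\left(g \right)} = - 20 g$
$R{\left(7 \right)} + 7 h{\left(-3,10 \right)} = \left(-20\right) 7 + 7 \left(-3\right) = -140 - 21 = -161$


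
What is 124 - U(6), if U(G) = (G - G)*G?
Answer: 124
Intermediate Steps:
U(G) = 0 (U(G) = 0*G = 0)
124 - U(6) = 124 - 1*0 = 124 + 0 = 124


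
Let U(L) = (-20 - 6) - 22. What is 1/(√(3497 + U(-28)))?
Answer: √3449/3449 ≈ 0.017028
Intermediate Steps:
U(L) = -48 (U(L) = -26 - 22 = -48)
1/(√(3497 + U(-28))) = 1/(√(3497 - 48)) = 1/(√3449) = √3449/3449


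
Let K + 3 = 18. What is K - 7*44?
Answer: -293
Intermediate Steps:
K = 15 (K = -3 + 18 = 15)
K - 7*44 = 15 - 7*44 = 15 - 308 = -293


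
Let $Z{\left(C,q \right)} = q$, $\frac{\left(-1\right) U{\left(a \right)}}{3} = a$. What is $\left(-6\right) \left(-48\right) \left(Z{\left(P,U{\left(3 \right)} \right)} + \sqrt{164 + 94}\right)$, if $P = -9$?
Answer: $-2592 + 288 \sqrt{258} \approx 2034.0$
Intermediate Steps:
$U{\left(a \right)} = - 3 a$
$\left(-6\right) \left(-48\right) \left(Z{\left(P,U{\left(3 \right)} \right)} + \sqrt{164 + 94}\right) = \left(-6\right) \left(-48\right) \left(\left(-3\right) 3 + \sqrt{164 + 94}\right) = 288 \left(-9 + \sqrt{258}\right) = -2592 + 288 \sqrt{258}$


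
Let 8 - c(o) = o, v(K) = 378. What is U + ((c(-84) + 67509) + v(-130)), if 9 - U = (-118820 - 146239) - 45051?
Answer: 378098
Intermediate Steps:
U = 310119 (U = 9 - ((-118820 - 146239) - 45051) = 9 - (-265059 - 45051) = 9 - 1*(-310110) = 9 + 310110 = 310119)
c(o) = 8 - o
U + ((c(-84) + 67509) + v(-130)) = 310119 + (((8 - 1*(-84)) + 67509) + 378) = 310119 + (((8 + 84) + 67509) + 378) = 310119 + ((92 + 67509) + 378) = 310119 + (67601 + 378) = 310119 + 67979 = 378098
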